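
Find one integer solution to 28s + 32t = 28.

Step 1: Check solvability.
gcd(28, 32) = 4
Since 4 divides 28, solutions exist.

Step 2: Apply extended Euclidean algorithm to find gcd.
We find integers such that 28*x0 + 32*y0 = 4

Step 3: Scale the particular solution.
Multiply by 28/4 = 7:
s = -7, t = 7

Step 4: Verify.
28*(-7) + 32*(7) = 28 = 28 ✓

s = -7, t = 7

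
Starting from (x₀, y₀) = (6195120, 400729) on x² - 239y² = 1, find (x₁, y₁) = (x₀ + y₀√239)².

Solutions to x² - Dy² = 1 are generated by powers of (x₀ + y₀√D).
The next solution satisfies x₁ + y₁√239 = (x₀ + y₀√239)², giving:
x₁ = x₀² + 239y₀² = 6195120² + 239·400729² = 38379511814400 + 38379511814399 = 76759023628799
y₁ = 2x₀y₀ = 2·6195120·400729 = 4965128484960

Verify: 76759023628799² - 239·4965128484960² = 5891947708446523202142182401 - 5891947708446523202142182400 = 1 ✓

x = 76759023628799, y = 4965128484960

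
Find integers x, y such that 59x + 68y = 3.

Step 1: Check solvability.
gcd(59, 68) = 1
Since 1 divides 3, solutions exist.

Step 2: Apply extended Euclidean algorithm to find gcd.
We find integers such that 59*x0 + 68*y0 = 1

Step 3: Scale the particular solution.
Multiply by 3/1 = 3:
x = 45, y = -39

Step 4: Verify.
59*(45) + 68*(-39) = 3 = 3 ✓

x = 45, y = -39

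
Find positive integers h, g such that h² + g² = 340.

Search for h with 340 - h² a perfect square.
h = 4: 340 - 4² = 340 - 16 = 324 = 18² ✓
So h = 4, g = 18.

h = 4, g = 18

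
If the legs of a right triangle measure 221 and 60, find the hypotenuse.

c² = a² + b² = 221² + 60² = 48841 + 3600 = 52441
c = 229

229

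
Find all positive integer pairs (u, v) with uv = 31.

The positive divisors of 31 are: 1, 31.
Each divisor d gives the pair (d, 31/d):
(1, 31), (31, 1)

(1, 31), (31, 1)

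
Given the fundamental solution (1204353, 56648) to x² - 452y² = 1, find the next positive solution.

Solutions to x² - Dy² = 1 are generated by powers of (x₀ + y₀√D).
The next solution satisfies x₁ + y₁√452 = (x₀ + y₀√452)², giving:
x₁ = x₀² + 452y₀² = 1204353² + 452·56648² = 1450466148609 + 1450466148608 = 2900932297217
y₁ = 2x₀y₀ = 2·1204353·56648 = 136448377488

Verify: 2900932297217² - 452·136448377488² = 8415408193036700825945089 - 8415408193036700825945088 = 1 ✓

x = 2900932297217, y = 136448377488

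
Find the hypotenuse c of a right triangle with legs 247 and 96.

c² = a² + b² = 247² + 96² = 61009 + 9216 = 70225
c = 265

265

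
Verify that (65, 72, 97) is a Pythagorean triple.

Compute a² + b²:
65² + 72² = 4225 + 5184 = 9409
Compute c²:
97² = 9409
Since 9409 = 9409, it is a Pythagorean triple.

Yes, it is a Pythagorean triple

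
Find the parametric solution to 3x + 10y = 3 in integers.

Step 1: Compute gcd(3, 10) = 1.
Since 1 divides 3, solutions exist.

Step 2: Find a particular solution using extended Euclidean algorithm.
We get x₀ = -9, y₀ = 3.
Check: 3*-9 + 10*3 = 3 = 3 ✓

Step 3: Write the general solution.
x = -9 + (10/1)t = -9 + 10t
y = 3 - (3/1)t = 3 - 3t
for any integer t.

x = -9 + 10t, y = 3 - 3t for integer t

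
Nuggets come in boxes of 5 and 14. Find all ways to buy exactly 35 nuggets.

We need non-negative integers (x, y) with 5x + 14y = 35.
For each x in 0..7, check if 35 - 5x is a non-negative multiple of 14.
x = 7: 14y = 0, y = 0 ✓

(7 boxes of 5, 0 boxes of 14)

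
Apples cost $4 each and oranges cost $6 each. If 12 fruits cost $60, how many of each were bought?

Let a = apples, o = oranges.
a + o = 12
4a + 6o = 60
Substitute o = 12 - a:
4a + 6(12 - a) = 60
(4 - 6)a = 60 - 72
-2a = -12
a = 6, o = 12 - 6 = 6

Apples: 6, Oranges: 6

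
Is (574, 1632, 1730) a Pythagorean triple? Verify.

Compute a² + b² = 574² + 1632² = 329476 + 2663424 = 2992900
Compute c² = 1730² = 2992900
Since 2992900 = 2992900, confirmed.

Yes, it is a Pythagorean triple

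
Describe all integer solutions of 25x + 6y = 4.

Step 1: Compute gcd(25, 6) = 1.
Since 1 divides 4, solutions exist.

Step 2: Find a particular solution using extended Euclidean algorithm.
We get x₀ = 4, y₀ = -16.
Check: 25*4 + 6*-16 = 4 = 4 ✓

Step 3: Write the general solution.
x = 4 + (6/1)t = 4 + 6t
y = -16 - (25/1)t = -16 - 25t
for any integer t.

x = 4 + 6t, y = -16 - 25t for integer t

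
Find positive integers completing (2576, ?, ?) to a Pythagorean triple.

We need the other leg and hypotenuse such that 2576² + x² = c².
Take x = 3255, c = 4151: 2576² + 3255² = 6635776 + 10595025 = 17230801 = 4151² ✓
Triple: (3255, 2576, 4151)

(3255, 2576, 4151)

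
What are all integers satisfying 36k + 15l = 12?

Step 1: Compute gcd(36, 15) = 3.
Since 3 divides 12, solutions exist.

Step 2: Find a particular solution using extended Euclidean algorithm.
We get k₀ = -8, l₀ = 20.
Check: 36*-8 + 15*20 = 12 = 12 ✓

Step 3: Write the general solution.
k = -8 + (15/3)t = -8 + 5t
l = 20 - (36/3)t = 20 - 12t
for any integer t.

k = -8 + 5t, l = 20 - 12t for integer t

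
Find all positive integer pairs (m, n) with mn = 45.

The positive divisors of 45 are: 1, 3, 5, 9, 15, 45.
Each divisor d gives the pair (d, 45/d):
(1, 45), (3, 15), (5, 9), (9, 5), (15, 3), (45, 1)

(1, 45), (3, 15), (5, 9), (9, 5), (15, 3), (45, 1)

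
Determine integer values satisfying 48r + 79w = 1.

Step 1: Check solvability.
gcd(48, 79) = 1
Since 1 divides 1, solutions exist.

Step 2: Apply extended Euclidean algorithm to find gcd.
We find integers such that 48*x0 + 79*y0 = 1

Step 3: Scale the particular solution.
Multiply by 1/1 = 1:
r = 28, w = -17

Step 4: Verify.
48*(28) + 79*(-17) = 1 = 1 ✓

r = 28, w = -17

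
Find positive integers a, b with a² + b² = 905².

We need a² + b² = 905² = 819025.
Trying: 663² + 616² = 439569 + 379456 = 819025 ✓

(663, 616, 905)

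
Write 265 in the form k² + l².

We need to find integers k, l > 0 such that k² + l² = 265.
Trying k = 3: l² = 265 - 3² = 265 - 9 = 256
l = 16
Check: 3² + 16² = 9 + 256 = 265 ✓

265 = 3² + 16²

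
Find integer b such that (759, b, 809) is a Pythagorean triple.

b² = c² - a² = 809² - 759² = 654481 - 576081 = 78400
b = sqrt(78400) = 280

280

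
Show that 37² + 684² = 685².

Compute a² + b²:
37² + 684² = 1369 + 467856 = 469225
Compute c²:
685² = 469225
Since 469225 = 469225, it is a Pythagorean triple.

Yes, it is a Pythagorean triple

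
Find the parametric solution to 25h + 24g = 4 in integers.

Step 1: Compute gcd(25, 24) = 1.
Since 1 divides 4, solutions exist.

Step 2: Find a particular solution using extended Euclidean algorithm.
We get h₀ = 4, g₀ = -4.
Check: 25*4 + 24*-4 = 4 = 4 ✓

Step 3: Write the general solution.
h = 4 + (24/1)t = 4 + 24t
g = -4 - (25/1)t = -4 - 25t
for any integer t.

h = 4 + 24t, g = -4 - 25t for integer t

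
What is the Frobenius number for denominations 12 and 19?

For two coprime denominations a and b, the Frobenius number (largest value not representable as a non-negative combination) is ab - a - b.
Here gcd(12, 19) = 1, so they are coprime.
F(12, 19) = 12·19 - 12 - 19 = 228 - 31 = 197

197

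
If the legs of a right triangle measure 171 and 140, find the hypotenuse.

c² = a² + b² = 171² + 140² = 29241 + 19600 = 48841
c = 221

221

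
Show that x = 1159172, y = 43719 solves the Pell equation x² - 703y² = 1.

Compute x² = 1159172² = 1343679725584
Compute 703y² = 703·43719² = 703·1911350961 = 1343679725583
x² - 703y² = 1343679725584 - 1343679725583 = 1
Since this equals 1, (1159172, 43719) is a solution.

Yes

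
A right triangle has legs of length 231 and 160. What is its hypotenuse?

c² = a² + b² = 231² + 160² = 53361 + 25600 = 78961
c = 281

281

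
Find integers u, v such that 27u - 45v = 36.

Step 1: Check solvability.
gcd(27, 45) = 9
Since 9 divides 36, solutions exist.

Step 2: Apply extended Euclidean algorithm to find gcd.
We find integers such that 27*x0 + 45*y0 = 9

Step 3: Scale the particular solution.
Multiply by 36/9 = 4:
u = 8, v = 4

Step 4: Verify.
27*(8) - 45*(4) = 36 = 36 ✓

u = 8, v = 4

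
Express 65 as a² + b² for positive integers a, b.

We need to find integers a, b > 0 such that a² + b² = 65.
Trying a = 1: b² = 65 - 1² = 65 - 1 = 64
b = 8
Check: 1² + 8² = 1 + 64 = 65 ✓

65 = 1² + 8²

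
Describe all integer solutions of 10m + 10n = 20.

Step 1: Compute gcd(10, 10) = 10.
Since 10 divides 20, solutions exist.

Step 2: Find a particular solution using extended Euclidean algorithm.
We get m₀ = 0, n₀ = 2.
Check: 10*0 + 10*2 = 20 = 20 ✓

Step 3: Write the general solution.
m = 0 + (10/10)t = 0 + 1t
n = 2 - (10/10)t = 2 - 1t
for any integer t.

m = 0 + 1t, n = 2 - 1t for integer t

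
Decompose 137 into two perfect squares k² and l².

We need to find integers k, l > 0 such that k² + l² = 137.
Trying k = 4: l² = 137 - 4² = 137 - 16 = 121
l = 11
Check: 4² + 11² = 16 + 121 = 137 ✓

137 = 4² + 11²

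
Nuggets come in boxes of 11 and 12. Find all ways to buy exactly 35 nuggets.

We need non-negative integers (x, y) with 11x + 12y = 35.
For each x in 0..3, check if 35 - 11x is a non-negative multiple of 12.
x = 1: 12y = 24, y = 2 ✓

(1 boxes of 11, 2 boxes of 12)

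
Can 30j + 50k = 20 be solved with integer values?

Step 1: Compute gcd(30, 50).
gcd(30, 50) = 10

Step 2: Check divisibility.
Does 10 divide 20? 20 = 10 x 2, so yes.

By the theorem on linear Diophantine equations, 30j + 50k = 20 has integer solutions if and only if gcd(30, 50) divides 20. Since 10 | 20, solutions exist.

Yes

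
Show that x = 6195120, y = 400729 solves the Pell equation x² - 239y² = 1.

Compute x² = 6195120² = 38379511814400
Compute 239y² = 239·400729² = 239·160583731441 = 38379511814399
x² - 239y² = 38379511814400 - 38379511814399 = 1
Since this equals 1, (6195120, 400729) is a solution.

Yes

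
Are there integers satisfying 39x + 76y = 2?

Step 1: Compute gcd(39, 76).
gcd(39, 76) = 1

Step 2: Check divisibility.
Does 1 divide 2? 2 = 1 x 2, so yes.

By the theorem on linear Diophantine equations, 39x + 76y = 2 has integer solutions if and only if gcd(39, 76) divides 2. Since 1 | 2, solutions exist.

Yes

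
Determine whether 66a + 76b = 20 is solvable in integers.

Step 1: Compute gcd(66, 76).
gcd(66, 76) = 2

Step 2: Check divisibility.
Does 2 divide 20? 20 = 2 x 10, so yes.

By the theorem on linear Diophantine equations, 66a + 76b = 20 has integer solutions if and only if gcd(66, 76) divides 20. Since 2 | 20, solutions exist.

Yes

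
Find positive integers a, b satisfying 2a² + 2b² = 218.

Try small values of a and check whether (218 - 2a²)/2 is a perfect square.
a = 3: 2·3² = 18, so 2b² = 218 - 18 = 200, giving b² = 100, b = 10.
Check: 2·3² + 2·10² = 18 + 200 = 218 ✓

a = 3, b = 10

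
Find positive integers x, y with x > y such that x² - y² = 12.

Factor: x² - y² = (x+y)(x-y) = 12.
We need two factors of 12 with the same parity.
Use x+y = 6 and x-y = 2 (product 6·2 = 12).
Adding: 2x = 8, so x = 4.
Subtracting: 2y = 4, so y = 2.
Check: 4² - 2² = 16 - 4 = 12 ✓

x = 4, y = 2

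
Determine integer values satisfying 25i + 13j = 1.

Step 1: Check solvability.
gcd(25, 13) = 1
Since 1 divides 1, solutions exist.

Step 2: Apply extended Euclidean algorithm to find gcd.
We find integers such that 25*x0 + 13*y0 = 1

Step 3: Scale the particular solution.
Multiply by 1/1 = 1:
i = -1, j = 2

Step 4: Verify.
25*(-1) + 13*(2) = 1 = 1 ✓

i = -1, j = 2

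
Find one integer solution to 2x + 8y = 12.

Step 1: Check solvability.
gcd(2, 8) = 2
Since 2 divides 12, solutions exist.

Step 2: Apply extended Euclidean algorithm to find gcd.
We find integers such that 2*x0 + 8*y0 = 2

Step 3: Scale the particular solution.
Multiply by 12/2 = 6:
x = 6, y = 0

Step 4: Verify.
2*(6) + 8*(0) = 12 = 12 ✓

x = 6, y = 0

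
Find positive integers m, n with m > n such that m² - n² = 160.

Factor: m² - n² = (m+n)(m-n) = 160.
We need two factors of 160 with the same parity.
Use m+n = 80 and m-n = 2 (product 80·2 = 160).
Adding: 2m = 82, so m = 41.
Subtracting: 2n = 78, so n = 39.
Check: 41² - 39² = 1681 - 1521 = 160 ✓

m = 41, n = 39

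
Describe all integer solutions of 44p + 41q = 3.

Step 1: Compute gcd(44, 41) = 1.
Since 1 divides 3, solutions exist.

Step 2: Find a particular solution using extended Euclidean algorithm.
We get p₀ = 42, q₀ = -45.
Check: 44*42 + 41*-45 = 3 = 3 ✓

Step 3: Write the general solution.
p = 42 + (41/1)t = 42 + 41t
q = -45 - (44/1)t = -45 - 44t
for any integer t.

p = 42 + 41t, q = -45 - 44t for integer t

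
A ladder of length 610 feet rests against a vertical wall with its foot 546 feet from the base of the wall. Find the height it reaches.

The ladder, wall, and ground form a right triangle with hypotenuse 610 and one leg 546.
By the Pythagorean theorem: h² = 610² - 546² = 372100 - 298116 = 73984
h = √73984 = 272 feet

272 feet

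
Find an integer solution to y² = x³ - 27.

Try small integer x values and check whether x³ - 27 is a perfect square.
x = 3: x³ - 27 = 3³ - 27 = 27 - 27 = 0
Is 0 a perfect square? 0² = 0 ✓
So (x, y) = (3, 0) is a solution.

x = 3, y = 0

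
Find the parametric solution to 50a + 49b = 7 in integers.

Step 1: Compute gcd(50, 49) = 1.
Since 1 divides 7, solutions exist.

Step 2: Find a particular solution using extended Euclidean algorithm.
We get a₀ = 7, b₀ = -7.
Check: 50*7 + 49*-7 = 7 = 7 ✓

Step 3: Write the general solution.
a = 7 + (49/1)t = 7 + 49t
b = -7 - (50/1)t = -7 - 50t
for any integer t.

a = 7 + 49t, b = -7 - 50t for integer t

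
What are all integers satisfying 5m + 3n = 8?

Step 1: Compute gcd(5, 3) = 1.
Since 1 divides 8, solutions exist.

Step 2: Find a particular solution using extended Euclidean algorithm.
We get m₀ = -8, n₀ = 16.
Check: 5*-8 + 3*16 = 8 = 8 ✓

Step 3: Write the general solution.
m = -8 + (3/1)t = -8 + 3t
n = 16 - (5/1)t = 16 - 5t
for any integer t.

m = -8 + 3t, n = 16 - 5t for integer t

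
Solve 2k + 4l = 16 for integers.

Step 1: Check solvability.
gcd(2, 4) = 2
Since 2 divides 16, solutions exist.

Step 2: Apply extended Euclidean algorithm to find gcd.
We find integers such that 2*x0 + 4*y0 = 2

Step 3: Scale the particular solution.
Multiply by 16/2 = 8:
k = 8, l = 0

Step 4: Verify.
2*(8) + 4*(0) = 16 = 16 ✓

k = 8, l = 0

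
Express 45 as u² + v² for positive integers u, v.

We need to find integers u, v > 0 such that u² + v² = 45.
Trying u = 3: v² = 45 - 3² = 45 - 9 = 36
v = 6
Check: 3² + 6² = 9 + 36 = 45 ✓

45 = 3² + 6²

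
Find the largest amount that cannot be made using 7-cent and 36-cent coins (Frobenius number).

For two coprime denominations a and b, the Frobenius number (largest value not representable as a non-negative combination) is ab - a - b.
Here gcd(7, 36) = 1, so they are coprime.
F(7, 36) = 7·36 - 7 - 36 = 252 - 43 = 209

209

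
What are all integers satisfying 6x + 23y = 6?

Step 1: Compute gcd(6, 23) = 1.
Since 1 divides 6, solutions exist.

Step 2: Find a particular solution using extended Euclidean algorithm.
We get x₀ = 24, y₀ = -6.
Check: 6*24 + 23*-6 = 6 = 6 ✓

Step 3: Write the general solution.
x = 24 + (23/1)t = 24 + 23t
y = -6 - (6/1)t = -6 - 6t
for any integer t.

x = 24 + 23t, y = -6 - 6t for integer t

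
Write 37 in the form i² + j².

We need to find integers i, j > 0 such that i² + j² = 37.
Trying i = 1: j² = 37 - 1² = 37 - 1 = 36
j = 6
Check: 1² + 6² = 1 + 36 = 37 ✓

37 = 1² + 6²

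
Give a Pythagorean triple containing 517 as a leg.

We need the other leg and hypotenuse such that 517² + x² = c².
Take x = 1044, c = 1165: 517² + 1044² = 267289 + 1089936 = 1357225 = 1165² ✓
Triple: (517, 1044, 1165)

(517, 1044, 1165)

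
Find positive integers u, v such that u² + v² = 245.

Search for u with 245 - u² a perfect square.
u = 7: 245 - 7² = 245 - 49 = 196 = 14² ✓
So u = 7, v = 14.

u = 7, v = 14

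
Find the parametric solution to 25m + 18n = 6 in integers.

Step 1: Compute gcd(25, 18) = 1.
Since 1 divides 6, solutions exist.

Step 2: Find a particular solution using extended Euclidean algorithm.
We get m₀ = -30, n₀ = 42.
Check: 25*-30 + 18*42 = 6 = 6 ✓

Step 3: Write the general solution.
m = -30 + (18/1)t = -30 + 18t
n = 42 - (25/1)t = 42 - 25t
for any integer t.

m = -30 + 18t, n = 42 - 25t for integer t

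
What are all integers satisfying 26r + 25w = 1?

Step 1: Compute gcd(26, 25) = 1.
Since 1 divides 1, solutions exist.

Step 2: Find a particular solution using extended Euclidean algorithm.
We get r₀ = 1, w₀ = -1.
Check: 26*1 + 25*-1 = 1 = 1 ✓

Step 3: Write the general solution.
r = 1 + (25/1)t = 1 + 25t
w = -1 - (26/1)t = -1 - 26t
for any integer t.

r = 1 + 25t, w = -1 - 26t for integer t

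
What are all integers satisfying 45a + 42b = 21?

Step 1: Compute gcd(45, 42) = 3.
Since 3 divides 21, solutions exist.

Step 2: Find a particular solution using extended Euclidean algorithm.
We get a₀ = 7, b₀ = -7.
Check: 45*7 + 42*-7 = 21 = 21 ✓

Step 3: Write the general solution.
a = 7 + (42/3)t = 7 + 14t
b = -7 - (45/3)t = -7 - 15t
for any integer t.

a = 7 + 14t, b = -7 - 15t for integer t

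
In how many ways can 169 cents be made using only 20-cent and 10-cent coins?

We need non-negative integers (x, y) with 20x + 10y = 169.
For each x from 0 to 8, check if (169 - 20x) is a non-negative multiple of 10.
Solutions (x, y): none
Count: 0

0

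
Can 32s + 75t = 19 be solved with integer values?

Step 1: Compute gcd(32, 75).
gcd(32, 75) = 1

Step 2: Check divisibility.
Does 1 divide 19? 19 = 1 x 19, so yes.

By the theorem on linear Diophantine equations, 32s + 75t = 19 has integer solutions if and only if gcd(32, 75) divides 19. Since 1 | 19, solutions exist.

Yes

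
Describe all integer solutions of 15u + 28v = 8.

Step 1: Compute gcd(15, 28) = 1.
Since 1 divides 8, solutions exist.

Step 2: Find a particular solution using extended Euclidean algorithm.
We get u₀ = -104, v₀ = 56.
Check: 15*-104 + 28*56 = 8 = 8 ✓

Step 3: Write the general solution.
u = -104 + (28/1)t = -104 + 28t
v = 56 - (15/1)t = 56 - 15t
for any integer t.

u = -104 + 28t, v = 56 - 15t for integer t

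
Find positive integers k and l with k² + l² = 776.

We need to find integers k, l > 0 such that k² + l² = 776.
Trying k = 10: l² = 776 - 10² = 776 - 100 = 676
l = 26
Check: 10² + 26² = 100 + 676 = 776 ✓

776 = 10² + 26²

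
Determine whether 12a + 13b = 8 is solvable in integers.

Step 1: Compute gcd(12, 13).
gcd(12, 13) = 1

Step 2: Check divisibility.
Does 1 divide 8? 8 = 1 x 8, so yes.

By the theorem on linear Diophantine equations, 12a + 13b = 8 has integer solutions if and only if gcd(12, 13) divides 8. Since 1 | 8, solutions exist.

Yes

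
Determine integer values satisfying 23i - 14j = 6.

Step 1: Check solvability.
gcd(23, 14) = 1
Since 1 divides 6, solutions exist.

Step 2: Apply extended Euclidean algorithm to find gcd.
We find integers such that 23*x0 + 14*y0 = 1

Step 3: Scale the particular solution.
Multiply by 6/1 = 6:
i = -18, j = -30

Step 4: Verify.
23*(-18) - 14*(-30) = 6 = 6 ✓

i = -18, j = -30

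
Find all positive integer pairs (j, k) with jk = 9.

The positive divisors of 9 are: 1, 3, 9.
Each divisor d gives the pair (d, 9/d):
(1, 9), (3, 3), (9, 1)

(1, 9), (3, 3), (9, 1)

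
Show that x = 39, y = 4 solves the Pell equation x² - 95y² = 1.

Compute x² = 39² = 1521
Compute 95y² = 95·4² = 95·16 = 1520
x² - 95y² = 1521 - 1520 = 1
Since this equals 1, (39, 4) is a solution.

Yes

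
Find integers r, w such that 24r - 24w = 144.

Step 1: Check solvability.
gcd(24, 24) = 24
Since 24 divides 144, solutions exist.

Step 2: Apply extended Euclidean algorithm to find gcd.
We find integers such that 24*x0 + 24*y0 = 24

Step 3: Scale the particular solution.
Multiply by 144/24 = 6:
r = 0, w = -6

Step 4: Verify.
24*(0) - 24*(-6) = 144 = 144 ✓

r = 0, w = -6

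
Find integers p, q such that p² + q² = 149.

We need to find integers p, q > 0 such that p² + q² = 149.
Trying p = 7: q² = 149 - 7² = 149 - 49 = 100
q = 10
Check: 7² + 10² = 49 + 100 = 149 ✓

149 = 7² + 10²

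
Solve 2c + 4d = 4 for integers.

Step 1: Check solvability.
gcd(2, 4) = 2
Since 2 divides 4, solutions exist.

Step 2: Apply extended Euclidean algorithm to find gcd.
We find integers such that 2*x0 + 4*y0 = 2

Step 3: Scale the particular solution.
Multiply by 4/2 = 2:
c = 2, d = 0

Step 4: Verify.
2*(2) + 4*(0) = 4 = 4 ✓

c = 2, d = 0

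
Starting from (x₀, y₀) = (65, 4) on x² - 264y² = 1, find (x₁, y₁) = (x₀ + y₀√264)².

Solutions to x² - Dy² = 1 are generated by powers of (x₀ + y₀√D).
The next solution satisfies x₁ + y₁√264 = (x₀ + y₀√264)², giving:
x₁ = x₀² + 264y₀² = 65² + 264·4² = 4225 + 4224 = 8449
y₁ = 2x₀y₀ = 2·65·4 = 520

Verify: 8449² - 264·520² = 71385601 - 71385600 = 1 ✓

x = 8449, y = 520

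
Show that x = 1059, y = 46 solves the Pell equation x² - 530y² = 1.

Compute x² = 1059² = 1121481
Compute 530y² = 530·46² = 530·2116 = 1121480
x² - 530y² = 1121481 - 1121480 = 1
Since this equals 1, (1059, 46) is a solution.

Yes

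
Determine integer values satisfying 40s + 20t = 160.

Step 1: Check solvability.
gcd(40, 20) = 20
Since 20 divides 160, solutions exist.

Step 2: Apply extended Euclidean algorithm to find gcd.
We find integers such that 40*x0 + 20*y0 = 20

Step 3: Scale the particular solution.
Multiply by 160/20 = 8:
s = 0, t = 8

Step 4: Verify.
40*(0) + 20*(8) = 160 = 160 ✓

s = 0, t = 8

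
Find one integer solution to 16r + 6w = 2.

Step 1: Check solvability.
gcd(16, 6) = 2
Since 2 divides 2, solutions exist.

Step 2: Apply extended Euclidean algorithm to find gcd.
We find integers such that 16*x0 + 6*y0 = 2

Step 3: Scale the particular solution.
Multiply by 2/2 = 1:
r = -1, w = 3

Step 4: Verify.
16*(-1) + 6*(3) = 2 = 2 ✓

r = -1, w = 3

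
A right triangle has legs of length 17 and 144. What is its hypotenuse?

c² = a² + b² = 17² + 144² = 289 + 20736 = 21025
c = 145

145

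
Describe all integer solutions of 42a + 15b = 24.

Step 1: Compute gcd(42, 15) = 3.
Since 3 divides 24, solutions exist.

Step 2: Find a particular solution using extended Euclidean algorithm.
We get a₀ = -8, b₀ = 24.
Check: 42*-8 + 15*24 = 24 = 24 ✓

Step 3: Write the general solution.
a = -8 + (15/3)t = -8 + 5t
b = 24 - (42/3)t = 24 - 14t
for any integer t.

a = -8 + 5t, b = 24 - 14t for integer t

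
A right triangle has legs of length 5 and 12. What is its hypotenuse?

c² = a² + b² = 5² + 12² = 25 + 144 = 169
c = 13

13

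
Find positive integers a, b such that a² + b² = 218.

Search for a with 218 - a² a perfect square.
a = 7: 218 - 7² = 218 - 49 = 169 = 13² ✓
So a = 7, b = 13.

a = 7, b = 13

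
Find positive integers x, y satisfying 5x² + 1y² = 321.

Try small values of x and check whether (321 - 5x²)/1 is a perfect square.
x = 8: 5·8² = 320, so 1y² = 321 - 320 = 1, giving y² = 1, y = 1.
Check: 5·8² + 1·1² = 320 + 1 = 321 ✓

x = 8, y = 1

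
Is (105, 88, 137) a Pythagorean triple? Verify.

Compute a² + b² = 105² + 88² = 11025 + 7744 = 18769
Compute c² = 137² = 18769
Since 18769 = 18769, confirmed.

Yes, it is a Pythagorean triple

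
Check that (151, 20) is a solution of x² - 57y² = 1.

Compute x² = 151² = 22801
Compute 57y² = 57·20² = 57·400 = 22800
x² - 57y² = 22801 - 22800 = 1
Since this equals 1, (151, 20) is a solution.

Yes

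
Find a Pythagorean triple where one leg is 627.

We need the other leg and hypotenuse such that 627² + x² = c².
Take x = 364, c = 725: 627² + 364² = 393129 + 132496 = 525625 = 725² ✓
Triple: (627, 364, 725)

(627, 364, 725)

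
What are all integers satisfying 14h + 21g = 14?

Step 1: Compute gcd(14, 21) = 7.
Since 7 divides 14, solutions exist.

Step 2: Find a particular solution using extended Euclidean algorithm.
We get h₀ = -2, g₀ = 2.
Check: 14*-2 + 21*2 = 14 = 14 ✓

Step 3: Write the general solution.
h = -2 + (21/7)t = -2 + 3t
g = 2 - (14/7)t = 2 - 2t
for any integer t.

h = -2 + 3t, g = 2 - 2t for integer t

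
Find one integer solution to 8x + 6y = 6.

Step 1: Check solvability.
gcd(8, 6) = 2
Since 2 divides 6, solutions exist.

Step 2: Apply extended Euclidean algorithm to find gcd.
We find integers such that 8*x0 + 6*y0 = 2

Step 3: Scale the particular solution.
Multiply by 6/2 = 3:
x = 3, y = -3

Step 4: Verify.
8*(3) + 6*(-3) = 6 = 6 ✓

x = 3, y = -3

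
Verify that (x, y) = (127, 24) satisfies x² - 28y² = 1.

Compute x² = 127² = 16129
Compute 28y² = 28·24² = 28·576 = 16128
x² - 28y² = 16129 - 16128 = 1
Since this equals 1, (127, 24) is a solution.

Yes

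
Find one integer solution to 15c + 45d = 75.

Step 1: Check solvability.
gcd(15, 45) = 15
Since 15 divides 75, solutions exist.

Step 2: Apply extended Euclidean algorithm to find gcd.
We find integers such that 15*x0 + 45*y0 = 15

Step 3: Scale the particular solution.
Multiply by 75/15 = 5:
c = 5, d = 0

Step 4: Verify.
15*(5) + 45*(0) = 75 = 75 ✓

c = 5, d = 0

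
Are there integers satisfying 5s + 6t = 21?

Step 1: Compute gcd(5, 6).
gcd(5, 6) = 1

Step 2: Check divisibility.
Does 1 divide 21? 21 = 1 x 21, so yes.

By the theorem on linear Diophantine equations, 5s + 6t = 21 has integer solutions if and only if gcd(5, 6) divides 21. Since 1 | 21, solutions exist.

Yes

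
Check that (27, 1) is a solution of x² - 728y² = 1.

Compute x² = 27² = 729
Compute 728y² = 728·1² = 728·1 = 728
x² - 728y² = 729 - 728 = 1
Since this equals 1, (27, 1) is a solution.

Yes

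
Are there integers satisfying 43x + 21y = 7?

Step 1: Compute gcd(43, 21).
gcd(43, 21) = 1

Step 2: Check divisibility.
Does 1 divide 7? 7 = 1 x 7, so yes.

By the theorem on linear Diophantine equations, 43x + 21y = 7 has integer solutions if and only if gcd(43, 21) divides 7. Since 1 | 7, solutions exist.

Yes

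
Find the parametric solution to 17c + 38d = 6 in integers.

Step 1: Compute gcd(17, 38) = 1.
Since 1 divides 6, solutions exist.

Step 2: Find a particular solution using extended Euclidean algorithm.
We get c₀ = 54, d₀ = -24.
Check: 17*54 + 38*-24 = 6 = 6 ✓

Step 3: Write the general solution.
c = 54 + (38/1)t = 54 + 38t
d = -24 - (17/1)t = -24 - 17t
for any integer t.

c = 54 + 38t, d = -24 - 17t for integer t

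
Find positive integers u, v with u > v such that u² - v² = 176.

Factor: u² - v² = (u+v)(u-v) = 176.
We need two factors of 176 with the same parity.
Use u+v = 88 and u-v = 2 (product 88·2 = 176).
Adding: 2u = 90, so u = 45.
Subtracting: 2v = 86, so v = 43.
Check: 45² - 43² = 2025 - 1849 = 176 ✓

u = 45, v = 43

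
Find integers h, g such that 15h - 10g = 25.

Step 1: Check solvability.
gcd(15, 10) = 5
Since 5 divides 25, solutions exist.

Step 2: Apply extended Euclidean algorithm to find gcd.
We find integers such that 15*x0 + 10*y0 = 5

Step 3: Scale the particular solution.
Multiply by 25/5 = 5:
h = 5, g = 5

Step 4: Verify.
15*(5) - 10*(5) = 25 = 25 ✓

h = 5, g = 5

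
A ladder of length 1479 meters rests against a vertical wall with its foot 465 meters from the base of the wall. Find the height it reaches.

The ladder, wall, and ground form a right triangle with hypotenuse 1479 and one leg 465.
By the Pythagorean theorem: h² = 1479² - 465² = 2187441 - 216225 = 1971216
h = √1971216 = 1404 meters

1404 meters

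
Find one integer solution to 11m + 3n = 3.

Step 1: Check solvability.
gcd(11, 3) = 1
Since 1 divides 3, solutions exist.

Step 2: Apply extended Euclidean algorithm to find gcd.
We find integers such that 11*x0 + 3*y0 = 1

Step 3: Scale the particular solution.
Multiply by 3/1 = 3:
m = -3, n = 12

Step 4: Verify.
11*(-3) + 3*(12) = 3 = 3 ✓

m = -3, n = 12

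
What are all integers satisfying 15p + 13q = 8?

Step 1: Compute gcd(15, 13) = 1.
Since 1 divides 8, solutions exist.

Step 2: Find a particular solution using extended Euclidean algorithm.
We get p₀ = -48, q₀ = 56.
Check: 15*-48 + 13*56 = 8 = 8 ✓

Step 3: Write the general solution.
p = -48 + (13/1)t = -48 + 13t
q = 56 - (15/1)t = 56 - 15t
for any integer t.

p = -48 + 13t, q = 56 - 15t for integer t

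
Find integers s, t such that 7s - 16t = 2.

Step 1: Check solvability.
gcd(7, 16) = 1
Since 1 divides 2, solutions exist.

Step 2: Apply extended Euclidean algorithm to find gcd.
We find integers such that 7*x0 + 16*y0 = 1

Step 3: Scale the particular solution.
Multiply by 2/1 = 2:
s = 14, t = 6

Step 4: Verify.
7*(14) - 16*(6) = 2 = 2 ✓

s = 14, t = 6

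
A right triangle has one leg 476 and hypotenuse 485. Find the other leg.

a² = c² - b² = 235225 - 226576 = 8649
a = 93

93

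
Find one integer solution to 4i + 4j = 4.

Step 1: Check solvability.
gcd(4, 4) = 4
Since 4 divides 4, solutions exist.

Step 2: Apply extended Euclidean algorithm to find gcd.
We find integers such that 4*x0 + 4*y0 = 4

Step 3: Scale the particular solution.
Multiply by 4/4 = 1:
i = 0, j = 1

Step 4: Verify.
4*(0) + 4*(1) = 4 = 4 ✓

i = 0, j = 1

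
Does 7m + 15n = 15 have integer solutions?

Step 1: Compute gcd(7, 15).
gcd(7, 15) = 1

Step 2: Check divisibility.
Does 1 divide 15? 15 = 1 x 15, so yes.

By the theorem on linear Diophantine equations, 7m + 15n = 15 has integer solutions if and only if gcd(7, 15) divides 15. Since 1 | 15, solutions exist.

Yes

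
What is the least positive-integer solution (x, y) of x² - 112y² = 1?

We seek the smallest positive integers (x, y) with x² - 112y² = 1, i.e., x² = 112y² + 1.
Try successive y values:
y = 1: x² = 112·1² + 1 = 113, not a perfect square
y = 2: x² = 112·2² + 1 = 449, not a perfect square
y = 3: x² = 112·3² + 1 = 1009, not a perfect square
... continuing the search (or via continued fractions) ...
y = 12: x² = 112·12² + 1 = 16129, x = 127 ✓

Verify: 127² - 112·12² = 16129 - 16128 = 1 ✓

x = 127, y = 12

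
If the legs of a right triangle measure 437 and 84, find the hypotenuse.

c² = a² + b² = 437² + 84² = 190969 + 7056 = 198025
c = 445

445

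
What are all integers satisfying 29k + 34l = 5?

Step 1: Compute gcd(29, 34) = 1.
Since 1 divides 5, solutions exist.

Step 2: Find a particular solution using extended Euclidean algorithm.
We get k₀ = -35, l₀ = 30.
Check: 29*-35 + 34*30 = 5 = 5 ✓

Step 3: Write the general solution.
k = -35 + (34/1)t = -35 + 34t
l = 30 - (29/1)t = 30 - 29t
for any integer t.

k = -35 + 34t, l = 30 - 29t for integer t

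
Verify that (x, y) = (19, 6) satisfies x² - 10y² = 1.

Compute x² = 19² = 361
Compute 10y² = 10·6² = 10·36 = 360
x² - 10y² = 361 - 360 = 1
Since this equals 1, (19, 6) is a solution.

Yes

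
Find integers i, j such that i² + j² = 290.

We need to find integers i, j > 0 such that i² + j² = 290.
Trying i = 1: j² = 290 - 1² = 290 - 1 = 289
j = 17
Check: 1² + 17² = 1 + 289 = 290 ✓

290 = 1² + 17²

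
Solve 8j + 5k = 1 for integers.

Step 1: Check solvability.
gcd(8, 5) = 1
Since 1 divides 1, solutions exist.

Step 2: Apply extended Euclidean algorithm to find gcd.
We find integers such that 8*x0 + 5*y0 = 1

Step 3: Scale the particular solution.
Multiply by 1/1 = 1:
j = 2, k = -3

Step 4: Verify.
8*(2) + 5*(-3) = 1 = 1 ✓

j = 2, k = -3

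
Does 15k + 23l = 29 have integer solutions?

Step 1: Compute gcd(15, 23).
gcd(15, 23) = 1

Step 2: Check divisibility.
Does 1 divide 29? 29 = 1 x 29, so yes.

By the theorem on linear Diophantine equations, 15k + 23l = 29 has integer solutions if and only if gcd(15, 23) divides 29. Since 1 | 29, solutions exist.

Yes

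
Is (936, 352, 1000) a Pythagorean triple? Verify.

Compute a² + b² = 936² + 352² = 876096 + 123904 = 1000000
Compute c² = 1000² = 1000000
Since 1000000 = 1000000, confirmed.

Yes, it is a Pythagorean triple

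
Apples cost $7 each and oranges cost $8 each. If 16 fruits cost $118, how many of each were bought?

Let a = apples, o = oranges.
a + o = 16
7a + 8o = 118
Substitute o = 16 - a:
7a + 8(16 - a) = 118
(7 - 8)a = 118 - 128
-1a = -10
a = 10, o = 16 - 10 = 6

Apples: 10, Oranges: 6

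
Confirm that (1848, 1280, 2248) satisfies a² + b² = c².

Compute a² + b² = 1848² + 1280² = 3415104 + 1638400 = 5053504
Compute c² = 2248² = 5053504
Since 5053504 = 5053504, confirmed.

Yes, it is a Pythagorean triple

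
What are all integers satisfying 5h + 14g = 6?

Step 1: Compute gcd(5, 14) = 1.
Since 1 divides 6, solutions exist.

Step 2: Find a particular solution using extended Euclidean algorithm.
We get h₀ = 18, g₀ = -6.
Check: 5*18 + 14*-6 = 6 = 6 ✓

Step 3: Write the general solution.
h = 18 + (14/1)t = 18 + 14t
g = -6 - (5/1)t = -6 - 5t
for any integer t.

h = 18 + 14t, g = -6 - 5t for integer t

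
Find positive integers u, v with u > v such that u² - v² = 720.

Factor: u² - v² = (u+v)(u-v) = 720.
We need two factors of 720 with the same parity.
Use u+v = 360 and u-v = 2 (product 360·2 = 720).
Adding: 2u = 362, so u = 181.
Subtracting: 2v = 358, so v = 179.
Check: 181² - 179² = 32761 - 32041 = 720 ✓

u = 181, v = 179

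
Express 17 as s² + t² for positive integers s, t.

We need to find integers s, t > 0 such that s² + t² = 17.
Trying s = 1: t² = 17 - 1² = 17 - 1 = 16
t = 4
Check: 1² + 4² = 1 + 16 = 17 ✓

17 = 1² + 4²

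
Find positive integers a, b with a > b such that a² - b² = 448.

Factor: a² - b² = (a+b)(a-b) = 448.
We need two factors of 448 with the same parity.
Use a+b = 224 and a-b = 2 (product 224·2 = 448).
Adding: 2a = 226, so a = 113.
Subtracting: 2b = 222, so b = 111.
Check: 113² - 111² = 12769 - 12321 = 448 ✓

a = 113, b = 111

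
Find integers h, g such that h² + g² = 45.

We need to find integers h, g > 0 such that h² + g² = 45.
Trying h = 3: g² = 45 - 3² = 45 - 9 = 36
g = 6
Check: 3² + 6² = 9 + 36 = 45 ✓

45 = 3² + 6²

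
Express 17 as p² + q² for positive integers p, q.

We need to find integers p, q > 0 such that p² + q² = 17.
Trying p = 1: q² = 17 - 1² = 17 - 1 = 16
q = 4
Check: 1² + 4² = 1 + 16 = 17 ✓

17 = 1² + 4²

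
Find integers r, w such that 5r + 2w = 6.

Step 1: Check solvability.
gcd(5, 2) = 1
Since 1 divides 6, solutions exist.

Step 2: Apply extended Euclidean algorithm to find gcd.
We find integers such that 5*x0 + 2*y0 = 1

Step 3: Scale the particular solution.
Multiply by 6/1 = 6:
r = 6, w = -12

Step 4: Verify.
5*(6) + 2*(-12) = 6 = 6 ✓

r = 6, w = -12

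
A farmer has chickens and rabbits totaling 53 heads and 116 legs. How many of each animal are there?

Let c = chickens, r = rabbits.
Heads: c + r = 53
Legs: 2c + 4r = 116
From the first equation, c = 53 - r. Substitute:
2(53 - r) + 4r = 116
106 + 2r = 116
r = (116 - 106)/2 = 5
c = 53 - 5 = 48

Chickens: 48, Rabbits: 5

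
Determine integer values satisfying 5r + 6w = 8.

Step 1: Check solvability.
gcd(5, 6) = 1
Since 1 divides 8, solutions exist.

Step 2: Apply extended Euclidean algorithm to find gcd.
We find integers such that 5*x0 + 6*y0 = 1

Step 3: Scale the particular solution.
Multiply by 8/1 = 8:
r = -8, w = 8

Step 4: Verify.
5*(-8) + 6*(8) = 8 = 8 ✓

r = -8, w = 8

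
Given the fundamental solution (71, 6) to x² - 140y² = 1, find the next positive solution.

Solutions to x² - Dy² = 1 are generated by powers of (x₀ + y₀√D).
The next solution satisfies x₁ + y₁√140 = (x₀ + y₀√140)², giving:
x₁ = x₀² + 140y₀² = 71² + 140·6² = 5041 + 5040 = 10081
y₁ = 2x₀y₀ = 2·71·6 = 852

Verify: 10081² - 140·852² = 101626561 - 101626560 = 1 ✓

x = 10081, y = 852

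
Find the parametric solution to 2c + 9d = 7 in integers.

Step 1: Compute gcd(2, 9) = 1.
Since 1 divides 7, solutions exist.

Step 2: Find a particular solution using extended Euclidean algorithm.
We get c₀ = -28, d₀ = 7.
Check: 2*-28 + 9*7 = 7 = 7 ✓

Step 3: Write the general solution.
c = -28 + (9/1)t = -28 + 9t
d = 7 - (2/1)t = 7 - 2t
for any integer t.

c = -28 + 9t, d = 7 - 2t for integer t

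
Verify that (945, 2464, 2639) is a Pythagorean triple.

Compute a² + b² = 945² + 2464² = 893025 + 6071296 = 6964321
Compute c² = 2639² = 6964321
Since 6964321 = 6964321, confirmed.

Yes, it is a Pythagorean triple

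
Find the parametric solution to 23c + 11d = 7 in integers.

Step 1: Compute gcd(23, 11) = 1.
Since 1 divides 7, solutions exist.

Step 2: Find a particular solution using extended Euclidean algorithm.
We get c₀ = 7, d₀ = -14.
Check: 23*7 + 11*-14 = 7 = 7 ✓

Step 3: Write the general solution.
c = 7 + (11/1)t = 7 + 11t
d = -14 - (23/1)t = -14 - 23t
for any integer t.

c = 7 + 11t, d = -14 - 23t for integer t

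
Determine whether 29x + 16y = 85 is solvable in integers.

Step 1: Compute gcd(29, 16).
gcd(29, 16) = 1

Step 2: Check divisibility.
Does 1 divide 85? 85 = 1 x 85, so yes.

By the theorem on linear Diophantine equations, 29x + 16y = 85 has integer solutions if and only if gcd(29, 16) divides 85. Since 1 | 85, solutions exist.

Yes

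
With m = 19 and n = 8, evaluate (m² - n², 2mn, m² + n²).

a = m² - n² = 361 - 64 = 297
b = 2mn = 2·19·8 = 304
c = m² + n² = 361 + 64 = 425
Verify: 297² + 304² = 88209 + 92416 = 180625 = 425² ✓

(297, 304, 425)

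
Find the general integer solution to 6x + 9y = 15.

Step 1: Compute gcd(6, 9) = 3.
Since 3 divides 15, solutions exist.

Step 2: Find a particular solution using extended Euclidean algorithm.
We get x₀ = -5, y₀ = 5.
Check: 6*-5 + 9*5 = 15 = 15 ✓

Step 3: Write the general solution.
x = -5 + (9/3)t = -5 + 3t
y = 5 - (6/3)t = 5 - 2t
for any integer t.

x = -5 + 3t, y = 5 - 2t for integer t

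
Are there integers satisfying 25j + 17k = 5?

Step 1: Compute gcd(25, 17).
gcd(25, 17) = 1

Step 2: Check divisibility.
Does 1 divide 5? 5 = 1 x 5, so yes.

By the theorem on linear Diophantine equations, 25j + 17k = 5 has integer solutions if and only if gcd(25, 17) divides 5. Since 1 | 5, solutions exist.

Yes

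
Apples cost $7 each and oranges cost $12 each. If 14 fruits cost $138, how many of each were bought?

Let a = apples, o = oranges.
a + o = 14
7a + 12o = 138
Substitute o = 14 - a:
7a + 12(14 - a) = 138
(7 - 12)a = 138 - 168
-5a = -30
a = 6, o = 14 - 6 = 8

Apples: 6, Oranges: 8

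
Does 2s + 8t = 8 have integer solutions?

Step 1: Compute gcd(2, 8).
gcd(2, 8) = 2

Step 2: Check divisibility.
Does 2 divide 8? 8 = 2 x 4, so yes.

By the theorem on linear Diophantine equations, 2s + 8t = 8 has integer solutions if and only if gcd(2, 8) divides 8. Since 2 | 8, solutions exist.

Yes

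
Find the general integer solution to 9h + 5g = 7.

Step 1: Compute gcd(9, 5) = 1.
Since 1 divides 7, solutions exist.

Step 2: Find a particular solution using extended Euclidean algorithm.
We get h₀ = -7, g₀ = 14.
Check: 9*-7 + 5*14 = 7 = 7 ✓

Step 3: Write the general solution.
h = -7 + (5/1)t = -7 + 5t
g = 14 - (9/1)t = 14 - 9t
for any integer t.

h = -7 + 5t, g = 14 - 9t for integer t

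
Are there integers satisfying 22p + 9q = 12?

Step 1: Compute gcd(22, 9).
gcd(22, 9) = 1

Step 2: Check divisibility.
Does 1 divide 12? 12 = 1 x 12, so yes.

By the theorem on linear Diophantine equations, 22p + 9q = 12 has integer solutions if and only if gcd(22, 9) divides 12. Since 1 | 12, solutions exist.

Yes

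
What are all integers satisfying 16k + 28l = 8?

Step 1: Compute gcd(16, 28) = 4.
Since 4 divides 8, solutions exist.

Step 2: Find a particular solution using extended Euclidean algorithm.
We get k₀ = 4, l₀ = -2.
Check: 16*4 + 28*-2 = 8 = 8 ✓

Step 3: Write the general solution.
k = 4 + (28/4)t = 4 + 7t
l = -2 - (16/4)t = -2 - 4t
for any integer t.

k = 4 + 7t, l = -2 - 4t for integer t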